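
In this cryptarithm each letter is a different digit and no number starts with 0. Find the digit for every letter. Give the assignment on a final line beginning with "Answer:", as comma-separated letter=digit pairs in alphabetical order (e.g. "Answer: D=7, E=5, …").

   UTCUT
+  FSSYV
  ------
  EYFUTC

Step 1. [col 1: T + V ≡ C (mod 10)] several values work for V in column 1 (T + V ≡ C (mod 10), carry-in 0); try V=5 ⇒ V=5.
Step 2. [E] the sum has 6 digits but both addends have 5; that extra leading digit E is the final carry, namely 1. So E=1.
Step 3. [col 1: T + V ≡ C (mod 10)] C=3 is one option consistent with column 1 (T + V ≡ C (mod 10), carry-in 0) — take it, so C=3.
Step 4. [col 1: T + V ≡ C (mod 10)] column 1 reads T+V+carry(0)=C with V=5, C=3; with digits 1,3,5 already taken and all letters distinct, the only value for T is 8 ⇒ T=8.
Step 5. [col 2: U + Y ≡ T (mod 10)] Y=0 is one option consistent with column 2 (U + Y ≡ T (mod 10), carry-in 1) — take it, so Y=0.
Step 6. [col 2: U + Y ≡ T (mod 10)] column 2: given Y=0, T=8, carry-in 1, and digits 0,1,3,5,8 already taken and all letters distinct, U+Y≡T (mod 10) forces U=7. So U=7.
Step 7. [col 3: C + S ≡ U (mod 10)] in column 3 we have C+S≡U with carry-in 0; given C=3, U=7 and digits 0,1,3,5,7,8 already taken and all letters distinct, that pins S to 4, so S=4.
Step 8. [col 4: T + S ≡ F (mod 10)] column 4: given T=8, S=4, carry-in 0, and digits 0,1,3,4,5,7,8 already taken and all letters distinct, T+S≡F (mod 10) forces F=2, so F=2.

Answer: C=3, E=1, F=2, S=4, T=8, U=7, V=5, Y=0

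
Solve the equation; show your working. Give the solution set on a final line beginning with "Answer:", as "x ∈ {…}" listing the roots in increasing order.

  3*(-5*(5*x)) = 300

Step 1. [3*(-5*(5*x)) = 300] 3 out front; divide by 3. So div: -5*(5*x) = 100.
Step 2. [-5*(5*x) = 100] leading coefficient -5: divide by -5 ⇒ div: 5*x = -20.
Step 3. [5*x = -20] divide by the outer 5, so div: x = -4.

Answer: x ∈ {-4}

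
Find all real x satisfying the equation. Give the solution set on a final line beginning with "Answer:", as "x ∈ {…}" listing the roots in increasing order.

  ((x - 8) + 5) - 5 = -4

Step 1. [((x - 8) + 5) - 5 = -4] peel the -5: add 5 from each side, so sub: (x - 8) + 5 = 1.
Step 2. [(x - 8) + 5 = 1] subtract 5: x sits inside (… + 5), so sub: x - 8 = -4.
Step 3. [x - 8 = -4] the outer -8 inverts by adding 8 ⇒ sub: x = 4.

Answer: x ∈ {4}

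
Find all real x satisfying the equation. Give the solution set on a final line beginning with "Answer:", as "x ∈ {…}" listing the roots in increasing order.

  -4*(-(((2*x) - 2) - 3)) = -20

Step 1. [-4*(-(((2*x) - 2) - 3)) = -20] leading coefficient -4: divide by -4, so div: -(((2*x) - 2) - 3) = 5.
Step 2. [-(((2*x) - 2) - 3) = 5] leading − — multiply by −1. So neg: ((2*x) - 2) - 3 = -5.
Step 3. [((2*x) - 2) - 3 = -5] peel the -3: add 3 from each side. So sub: (2*x) - 2 = -2.
Step 4. [(2*x) - 2 = -2] add 2: x sits inside (… - 2). So sub: 2*x = 0.
Step 5. [2*x = 0] LHS = 2·(…); ÷2 both sides ⇒ div: x = 0.

Answer: x ∈ {0}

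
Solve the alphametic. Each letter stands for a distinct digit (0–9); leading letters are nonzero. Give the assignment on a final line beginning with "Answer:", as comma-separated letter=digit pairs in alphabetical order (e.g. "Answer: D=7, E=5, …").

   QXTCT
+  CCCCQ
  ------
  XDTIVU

Step 1. [col 1: T + Q ≡ U (mod 10)] column 1 (T + Q ≡ U (mod 10), carry-in 0) doesn't pin T yet; pick T=8 and continue, so T=8.
Step 2. [X] the sum has 6 digits but both addends have 5; that extra leading digit X is the final carry, namely 1 ⇒ X=1.
Step 3. [col 1: T + Q ≡ U (mod 10)] Q=4 is one option consistent with column 1 (T + Q ≡ U (mod 10), carry-in 0) — take it ⇒ Q=4.
Step 4. [col 1: T + Q ≡ U (mod 10)] column 1: given T=8, Q=4, carry-in 0, and digits 1,4,8 already taken and all letters distinct, T+Q≡U (mod 10) forces U=2 ⇒ U=2.
Step 5. [col 2: C + C ≡ V (mod 10)] C=6 is one option consistent with column 2 (C + C ≡ V (mod 10), carry-in 1) — take it. So C=6.
Step 6. [col 2: C + C ≡ V (mod 10)] column 2: given C=6, carry-in 1, and digits 1,2,4,6,8 already taken and all letters distinct, C+C≡V (mod 10) forces V=3 ⇒ V=3.
Step 7. [col 3: T + C ≡ I (mod 10)] column 3 reads T+C+carry(1)=I with T=8, C=6; with digits 1,2,3,4,6,8 already taken and all letters distinct, the only value for I is 5, so I=5.
Step 8. [col 5: Q + C ≡ D (mod 10)] from column 5 (Q=4, C=6, carry-in 0, digits 1,2,3,4,5,6,8 already taken and all letters distinct): D must equal 0 ⇒ D=0.

Answer: C=6, D=0, I=5, Q=4, T=8, U=2, V=3, X=1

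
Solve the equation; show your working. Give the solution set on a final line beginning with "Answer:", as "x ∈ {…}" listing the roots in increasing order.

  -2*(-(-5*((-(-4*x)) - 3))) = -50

Step 1. [-2*(-(-5*((-(-4*x)) - 3))) = -50] -2 out front; divide by -2. So div: -(-5*((-(-4*x)) - 3)) = 25.
Step 2. [-(-5*((-(-4*x)) - 3)) = 25] LHS negated; negate both sides ⇒ neg: -5*((-(-4*x)) - 3) = -25.
Step 3. [-5*((-(-4*x)) - 3) = -25] leading coefficient -5: divide by -5. So div: (-(-4*x)) - 3 = 5.
Step 4. [(-(-4*x)) - 3 = 5] add 3: x sits inside (… - 3) ⇒ sub: -(-4*x) = 8.
Step 5. [-(-4*x) = 8] leading − — multiply by −1. So neg: -4*x = -8.
Step 6. [-4*x = -8] leading coefficient -4: divide by -4, so div: x = 2.

Answer: x ∈ {2}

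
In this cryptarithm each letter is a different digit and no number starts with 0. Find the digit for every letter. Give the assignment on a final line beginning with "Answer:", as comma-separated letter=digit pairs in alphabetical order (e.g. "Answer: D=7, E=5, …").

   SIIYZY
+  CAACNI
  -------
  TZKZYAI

Step 1. [T] the sum has 7 digits but both addends have 6; that extra leading digit T is the final carry, namely 1 ⇒ T=1.
Step 2. [col 1: Y + I ≡ I (mod 10)] in column 1 we have Y+I≡I with carry-in 0; given nothing yet and digits 1 already taken and all letters distinct, that pins Y to 0 ⇒ Y=0.
Step 3. [col 1: Y + I ≡ I (mod 10)] column 1 (Y + I ≡ I (mod 10), carry-in 0) doesn't pin I yet; pick I=4 and continue, so I=4.
Step 4. [col 2: Z + N ≡ A (mod 10)] column 2 (Z + N ≡ A (mod 10), carry-in 0) doesn't pin N yet; pick N=5 and continue. So N=5.
Step 5. [col 2: Z + N ≡ A (mod 10)] several values work for A in column 2 (Z + N ≡ A (mod 10), carry-in 0); try A=2. So A=2.
Step 6. [col 2: Z + N ≡ A (mod 10)] column 2 reads Z+N+carry(0)=A with N=5, A=2; with digits 0,1,2,4,5 already taken and all letters distinct, the only value for Z is 7. So Z=7.
Step 7. [col 3: Y + C ≡ Y (mod 10)] column 3: given Y=0, carry-in 1, and digits 0,1,2,4,5,7 already taken and all letters distinct, Y+C≡Y (mod 10) forces C=9, so C=9.
Step 8. [col 5: I + A ≡ K (mod 10)] in column 5 we have I+A≡K with carry-in 0; given I=4, A=2 and digits 0,1,2,4,5,7,9 already taken and all letters distinct, that pins K to 6. So K=6.
Step 9. [col 6: S + C ≡ Z (mod 10)] from column 6 (C=9, Z=7, carry-in 0, digits 0,1,2,4,5,6,7,9 already taken and all letters distinct): S must equal 8 ⇒ S=8.

Answer: A=2, C=9, I=4, K=6, N=5, S=8, T=1, Y=0, Z=7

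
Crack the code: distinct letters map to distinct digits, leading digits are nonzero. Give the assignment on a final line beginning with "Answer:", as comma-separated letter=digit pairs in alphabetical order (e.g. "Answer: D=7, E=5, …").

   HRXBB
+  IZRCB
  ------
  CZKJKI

Step 1. [C] C is the leading digit of a 6-digit sum of two 5-digit numbers; the final carry is exactly 1, so C=1.
Step 2. [col 1: B + B ≡ I (mod 10)] column 1 (B + B ≡ I (mod 10), carry-in 0) doesn't pin I yet; pick I=4 and continue ⇒ I=4.
Step 3. [col 1: B + B ≡ I (mod 10)] B=7 is one option consistent with column 1 (B + B ≡ I (mod 10), carry-in 0) — take it ⇒ B=7.
Step 4. [col 2: B + C ≡ K (mod 10)] column 2: given B=7, C=1, carry-in 1, and digits 1,4,7 already taken and all letters distinct, B+C≡K (mod 10) forces K=9, so K=9.
Step 5. [col 3: X + R ≡ J (mod 10)] column 3 (X + R ≡ J (mod 10), carry-in 0) doesn't pin X yet; pick X=5 and continue, so X=5.
Step 6. [col 3: X + R ≡ J (mod 10)] J=3 is one option consistent with column 3 (X + R ≡ J (mod 10), carry-in 0) — take it ⇒ J=3.
Step 7. [col 3: X + R ≡ J (mod 10)] column 3: given X=5, J=3, carry-in 0, and digits 1,3,4,5,7,9 already taken and all letters distinct, X+R≡J (mod 10) forces R=8, so R=8.
Step 8. [col 4: R + Z ≡ K (mod 10)] in column 4 we have R+Z≡K with carry-in 1; given R=8, K=9 and digits 1,3,4,5,7,8,9 already taken and all letters distinct, that pins Z to 0, so Z=0.
Step 9. [col 5: H + I ≡ Z (mod 10)] column 5 reads H+I+carry(0)=Z with I=4, Z=0; with digits 0,1,3,4,5,7,8,9 already taken and all letters distinct, the only value for H is 6. So H=6.

Answer: B=7, C=1, H=6, I=4, J=3, K=9, R=8, X=5, Z=0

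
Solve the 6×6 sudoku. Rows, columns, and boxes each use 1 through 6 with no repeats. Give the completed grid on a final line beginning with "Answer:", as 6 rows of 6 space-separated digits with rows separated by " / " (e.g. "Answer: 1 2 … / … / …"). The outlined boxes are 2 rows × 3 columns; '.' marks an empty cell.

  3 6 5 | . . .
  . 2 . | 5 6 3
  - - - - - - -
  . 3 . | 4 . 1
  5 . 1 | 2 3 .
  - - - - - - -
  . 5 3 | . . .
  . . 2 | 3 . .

Step 1. [r5c4∈{1,6}] col 4 places 6 nowhere but r5c4 ⇒ r5c4=6.
Step 2. [r6c2∈{1,4}] r6c2 is the only open cell in col 2 admitting 1. So r6c2=1.
Step 3. [r5c1∈{4}] nothing but 4 survives at r5c1 ⇒ r5c1=4.
Step 4. [r5c5∈{1,2}] row 5 places 1 nowhere but r5c5. So r5c5=1.
Step 5. [r6c6∈{4,5}] col 6 places 5 nowhere but r6c6. So r6c6=5.
Step 6. [r1c5∈{2,4}] r1c5 is the only open cell in col 5 admitting 2. So r1c5=2.
Step 7. [r3c1∈{2,6}] in row 3, 2 fits only at r3c1. So r3c1=2.
Step 8. [r3c3∈{6}] r3c3 is down to just 6. So r3c3=6.
Step 9. [r1c4∈{1}] r1c4 has the single candidate 1. So r1c4=1.
Step 10. [r2c3∈{4}] r2c3's peers cover all but 4 ⇒ r2c3=4.
Step 11. [r5c6∈{2}] r5c6's peers cover all but 2, so r5c6=2.
Step 12. [r2c1∈{1}] r2c1 is down to just 1 ⇒ r2c1=1.
Step 13. [r4c6∈{6}] only 6 remains possible at r4c6, so r4c6=6.
Step 14. [r6c5∈{4}] r6c5's peers cover all but 4. So r6c5=4.
Step 15. [r6c1∈{6}] r6c1's peers cover all but 6 ⇒ r6c1=6.
Step 16. [r4c2∈{4}] r4c2's peers cover all but 4. So r4c2=4.
Step 17. [r3c5∈{5}] r3c5's peers cover all but 5. So r3c5=5.
Step 18. [r1c6∈{4}] r1c6 has the single candidate 4, so r1c6=4.

Answer: 3 6 5 1 2 4 / 1 2 4 5 6 3 / 2 3 6 4 5 1 / 5 4 1 2 3 6 / 4 5 3 6 1 2 / 6 1 2 3 4 5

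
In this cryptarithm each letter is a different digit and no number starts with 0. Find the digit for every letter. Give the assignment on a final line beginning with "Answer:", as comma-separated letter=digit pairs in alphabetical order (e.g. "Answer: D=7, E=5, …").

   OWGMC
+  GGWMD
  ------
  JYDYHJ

Step 1. [col 1: C + D ≡ J (mod 10)] D=3 is one option consistent with column 1 (C + D ≡ J (mod 10), carry-in 0) — take it ⇒ D=3.
Step 2. [col 1: C + D ≡ J (mod 10)] column 1 (C + D ≡ J (mod 10), carry-in 0) doesn't pin C yet; pick C=8 and continue ⇒ C=8.
Step 3. [col 1: C + D ≡ J (mod 10)] column 1: given C=8, D=3, carry-in 0, and digits 3,8 already taken and all letters distinct, C+D≡J (mod 10) forces J=1 ⇒ J=1.
Step 4. [col 2: M + M ≡ H (mod 10)] H=9 is one option consistent with column 2 (M + M ≡ H (mod 10), carry-in 1) — take it ⇒ H=9.
Step 5. [col 2: M + M ≡ H (mod 10)] from column 2 (H=9, carry-in 1, digits 1,3,8,9 already taken and all letters distinct): M must equal 4. So M=4.
Step 6. [col 3: G + W ≡ Y (mod 10)] W=7 is one option consistent with column 3 (G + W ≡ Y (mod 10), carry-in 0) — take it ⇒ W=7.
Step 7. [col 3: G + W ≡ Y (mod 10)] in column 3 we have G+W≡Y with carry-in 0; given W=7 and digits 1,3,4,7,8,9 already taken and all letters distinct, that pins Y to 2, so Y=2.
Step 8. [col 3: G + W ≡ Y (mod 10)] column 3: given W=7, Y=2, carry-in 0, and digits 1,2,3,4,7,8,9 already taken and all letters distinct, G+W≡Y (mod 10) forces G=5. So G=5.
Step 9. [col 5: O + G ≡ Y (mod 10)] from column 5 (G=5, Y=2, carry-in 1, digits 1,2,3,4,5,7,8,9 already taken and all letters distinct): O must equal 6, so O=6.

Answer: C=8, D=3, G=5, H=9, J=1, M=4, O=6, W=7, Y=2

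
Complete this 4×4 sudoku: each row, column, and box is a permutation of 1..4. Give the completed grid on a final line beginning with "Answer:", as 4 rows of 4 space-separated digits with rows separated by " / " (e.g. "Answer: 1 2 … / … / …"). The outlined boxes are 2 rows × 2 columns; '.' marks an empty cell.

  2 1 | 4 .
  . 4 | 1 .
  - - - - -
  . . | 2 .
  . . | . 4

Step 1. [r3c2∈{3}] r3c2 has the single candidate 3, so r3c2=3.
Step 2. [r2c4∈{2,3}] in row 2, 2 fits only at r2c4, so r2c4=2.
Step 3. [r4c1∈{1}] nothing but 1 survives at r4c1. So r4c1=1.
Step 4. [r1c4∈{3}] r1c4's peers cover all but 3 ⇒ r1c4=3.
Step 5. [r2c1∈{3}] r2c1 is down to just 3 ⇒ r2c1=3.
Step 6. [r3c1∈{4}] only 4 remains possible at r3c1. So r3c1=4.
Step 7. [r3c4∈{1}] r3c4 has the single candidate 1. So r3c4=1.
Step 8. [r4c2∈{2}] r4c2's peers cover all but 2. So r4c2=2.
Step 9. [r4c3∈{3}] r4c3 has the single candidate 3, so r4c3=3.

Answer: 2 1 4 3 / 3 4 1 2 / 4 3 2 1 / 1 2 3 4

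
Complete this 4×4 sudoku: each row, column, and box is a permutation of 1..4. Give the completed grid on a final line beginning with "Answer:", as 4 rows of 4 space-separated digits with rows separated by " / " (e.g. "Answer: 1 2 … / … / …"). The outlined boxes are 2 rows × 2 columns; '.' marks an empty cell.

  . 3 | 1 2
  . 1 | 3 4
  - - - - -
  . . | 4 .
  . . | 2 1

Step 1. [r4c1∈{3,4}] across row 4, 3 lands solely at r4c1 ⇒ r4c1=3.
Step 2. [r3c2∈{2}] r3c2 has the single candidate 2 ⇒ r3c2=2.
Step 3. [r4c2∈{4}] nothing but 4 survives at r4c2, so r4c2=4.
Step 4. [r2c1∈{2}] r2c1 has the single candidate 2 ⇒ r2c1=2.
Step 5. [r1c1∈{4}] nothing but 4 survives at r1c1 ⇒ r1c1=4.
Step 6. [r3c4∈{3}] only 3 remains possible at r3c4, so r3c4=3.
Step 7. [r3c1∈{1}] r3c1 is down to just 1. So r3c1=1.

Answer: 4 3 1 2 / 2 1 3 4 / 1 2 4 3 / 3 4 2 1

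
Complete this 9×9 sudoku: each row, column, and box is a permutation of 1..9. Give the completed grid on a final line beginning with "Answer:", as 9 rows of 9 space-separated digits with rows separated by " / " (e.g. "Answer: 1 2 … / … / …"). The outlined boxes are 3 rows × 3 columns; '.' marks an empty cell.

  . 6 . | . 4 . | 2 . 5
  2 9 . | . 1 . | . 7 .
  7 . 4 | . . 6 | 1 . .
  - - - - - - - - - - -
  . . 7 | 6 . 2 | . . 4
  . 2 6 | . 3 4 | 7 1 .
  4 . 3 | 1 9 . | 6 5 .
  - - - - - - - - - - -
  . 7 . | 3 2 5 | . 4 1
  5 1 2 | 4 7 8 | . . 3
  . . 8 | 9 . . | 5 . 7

Step 1. [r6c2∈{8}] r6c2 is down to just 8 ⇒ r6c2=8.
Step 2. [r1c1∈{1,3,8}] col 1 places 8 nowhere but r1c1, so r1c1=8.
Step 3. [r5c4∈{5,8}] across row 5, 5 lands solely at r5c4 ⇒ r5c4=5.
Step 4. [r5c9∈{8,9}] in row 5, 8 fits only at r5c9 ⇒ r5c9=8.
Step 5. [r3c8∈{3,8,9}] 8 has one home in col 8: r3c8 ⇒ r3c8=8.
Step 6. [r8c7∈{9}] nothing but 9 survives at r8c7. So r8c7=9.
Step 7. [r1c6∈{3,7,9}] 9 has one home in col 6: r1c6 ⇒ r1c6=9.
Step 8. [r7c1∈{6,9}] row 7 places 6 nowhere but r7c1. So r7c1=6.
Step 9. [r1c8∈{3}] nothing but 3 survives at r1c8 ⇒ r1c8=3.
Step 10. [r3c2∈{3,5}] 3 has one home in row 3: r3c2, so r3c2=3.
Step 11. [r8c8∈{6}] r8c8's peers cover all but 6. So r8c8=6.
Step 12. [r4c8∈{9}] nothing but 9 survives at r4c8, so r4c8=9.
Step 13. [r4c5∈{8}] nothing but 8 survives at r4c5, so r4c5=8.
Step 14. [r4c1∈{1}] r4c1 is down to just 1. So r4c1=1.
Step 15. [r7c3∈{9}] r7c3's peers cover all but 9 ⇒ r7c3=9.
Step 16. [r1c3∈{1}] r1c3 has the single candidate 1, so r1c3=1.
Step 17. [r4c2∈{5}] r4c2 has the single candidate 5 ⇒ r4c2=5.
Step 18. [r4c7∈{3}] nothing but 3 survives at r4c7, so r4c7=3.
Step 19. [r2c7∈{4}] r2c7 has the single candidate 4 ⇒ r2c7=4.
Step 20. [r9c5∈{6}] r9c5's peers cover all but 6. So r9c5=6.
Step 21. [r9c6∈{1}] only 1 remains possible at r9c6. So r9c6=1.
Step 22. [r6c6∈{7}] r6c6's peers cover all but 7, so r6c6=7.
Step 23. [r9c8∈{2}] r9c8 has the single candidate 2, so r9c8=2.
Step 24. [r7c7∈{8}] nothing but 8 survives at r7c7 ⇒ r7c7=8.
Step 25. [r1c4∈{7}] r1c4's peers cover all but 7 ⇒ r1c4=7.
Step 26. [r2c4∈{8}] r2c4 is down to just 8 ⇒ r2c4=8.
Step 27. [r2c6∈{3}] nothing but 3 survives at r2c6. So r2c6=3.
Step 28. [r2c9∈{6}] r2c9's peers cover all but 6, so r2c9=6.
Step 29. [r6c9∈{2}] r6c9 is down to just 2, so r6c9=2.
Step 30. [r3c9∈{9}] only 9 remains possible at r3c9, so r3c9=9.
Step 31. [r9c1∈{3}] r9c1's peers cover all but 3. So r9c1=3.
Step 32. [r3c4∈{2}] only 2 remains possible at r3c4 ⇒ r3c4=2.
Step 33. [r5c1∈{9}] r5c1's peers cover all but 9 ⇒ r5c1=9.
Step 34. [r9c2∈{4}] r9c2's peers cover all but 4 ⇒ r9c2=4.
Step 35. [r2c3∈{5}] r2c3's peers cover all but 5, so r2c3=5.
Step 36. [r3c5∈{5}] nothing but 5 survives at r3c5. So r3c5=5.

Answer: 8 6 1 7 4 9 2 3 5 / 2 9 5 8 1 3 4 7 6 / 7 3 4 2 5 6 1 8 9 / 1 5 7 6 8 2 3 9 4 / 9 2 6 5 3 4 7 1 8 / 4 8 3 1 9 7 6 5 2 / 6 7 9 3 2 5 8 4 1 / 5 1 2 4 7 8 9 6 3 / 3 4 8 9 6 1 5 2 7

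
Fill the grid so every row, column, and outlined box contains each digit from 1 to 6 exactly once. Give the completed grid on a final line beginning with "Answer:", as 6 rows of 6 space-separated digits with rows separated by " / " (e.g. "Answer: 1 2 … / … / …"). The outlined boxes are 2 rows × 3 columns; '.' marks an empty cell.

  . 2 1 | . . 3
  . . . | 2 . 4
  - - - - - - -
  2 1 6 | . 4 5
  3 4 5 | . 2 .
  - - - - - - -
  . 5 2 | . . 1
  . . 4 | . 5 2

Step 1. [r5c1∈{6}] only 6 remains possible at r5c1. So r5c1=6.
Step 2. [r6c4∈{3,6}] across row 6, 6 lands solely at r6c4. So r6c4=6.
Step 3. [r2c2∈{3,6}] across col 2, 6 lands solely at r2c2 ⇒ r2c2=6.
Step 4. [r5c5∈{3}] nothing but 3 survives at r5c5 ⇒ r5c5=3.
Step 5. [r1c1∈{4,5}] across row 1, 4 lands solely at r1c1 ⇒ r1c1=4.
Step 6. [r4c4∈{1}] only 1 remains possible at r4c4 ⇒ r4c4=1.
Step 7. [r3c4∈{3}] r3c4's peers cover all but 3, so r3c4=3.
Step 8. [r5c4∈{4}] nothing but 4 survives at r5c4, so r5c4=4.
Step 9. [r6c1∈{1}] r6c1 has the single candidate 1 ⇒ r6c1=1.
Step 10. [r6c2∈{3}] r6c2's peers cover all but 3 ⇒ r6c2=3.
Step 11. [r2c5∈{1}] r2c5's peers cover all but 1 ⇒ r2c5=1.
Step 12. [r1c4∈{5}] nothing but 5 survives at r1c4, so r1c4=5.
Step 13. [r2c1∈{5}] r2c1's peers cover all but 5. So r2c1=5.
Step 14. [r2c3∈{3}] r2c3's peers cover all but 3. So r2c3=3.
Step 15. [r1c5∈{6}] r1c5 is down to just 6. So r1c5=6.
Step 16. [r4c6∈{6}] r4c6 is down to just 6 ⇒ r4c6=6.

Answer: 4 2 1 5 6 3 / 5 6 3 2 1 4 / 2 1 6 3 4 5 / 3 4 5 1 2 6 / 6 5 2 4 3 1 / 1 3 4 6 5 2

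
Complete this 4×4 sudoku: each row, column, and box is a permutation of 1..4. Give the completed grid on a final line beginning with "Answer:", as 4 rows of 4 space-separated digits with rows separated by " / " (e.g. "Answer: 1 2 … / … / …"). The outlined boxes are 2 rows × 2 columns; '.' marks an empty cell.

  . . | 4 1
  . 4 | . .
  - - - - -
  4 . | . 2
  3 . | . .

Step 1. [r1c1∈{2}] r1c1's peers cover all but 2 ⇒ r1c1=2.
Step 2. [r3c2∈{1}] r3c2 has the single candidate 1. So r3c2=1.
Step 3. [r2c3∈{2,3}] 2 has one home in row 2: r2c3, so r2c3=2.
Step 4. [r1c2∈{3}] r1c2 has the single candidate 3, so r1c2=3.
Step 5. [r4c2∈{2}] r4c2 is down to just 2, so r4c2=2.
Step 6. [r2c1∈{1}] r2c1's peers cover all but 1. So r2c1=1.
Step 7. [r4c3∈{1}] r4c3's peers cover all but 1, so r4c3=1.
Step 8. [r2c4∈{3}] r2c4's peers cover all but 3 ⇒ r2c4=3.
Step 9. [r4c4∈{4}] r4c4 has the single candidate 4 ⇒ r4c4=4.
Step 10. [r3c3∈{3}] r3c3's peers cover all but 3 ⇒ r3c3=3.

Answer: 2 3 4 1 / 1 4 2 3 / 4 1 3 2 / 3 2 1 4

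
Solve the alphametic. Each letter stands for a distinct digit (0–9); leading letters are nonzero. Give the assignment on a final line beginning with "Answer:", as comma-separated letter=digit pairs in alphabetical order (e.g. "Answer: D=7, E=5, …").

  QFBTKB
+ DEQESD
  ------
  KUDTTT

Step 1. [col 1: B + D ≡ T (mod 10)] column 1 (B + D ≡ T (mod 10), carry-in 0) doesn't pin B yet; pick B=8 and continue. So B=8.
Step 2. [col 1: B + D ≡ T (mod 10)] several values work for T in column 1 (B + D ≡ T (mod 10), carry-in 0); try T=9. So T=9.
Step 3. [col 1: B + D ≡ T (mod 10)] in column 1 we have B+D≡T with carry-in 0; given B=8, T=9 and digits 8,9 already taken and all letters distinct, that pins D to 1 ⇒ D=1.
Step 4. [col 2: K + S ≡ T (mod 10)] K=4 is one option consistent with column 2 (K + S ≡ T (mod 10), carry-in 0) — take it. So K=4.
Step 5. [col 2: K + S ≡ T (mod 10)] in column 2 we have K+S≡T with carry-in 0; given K=4, T=9 and digits 1,4,8,9 already taken and all letters distinct, that pins S to 5 ⇒ S=5.
Step 6. [col 3: T + E ≡ T (mod 10)] column 3 reads T+E+carry(0)=T with T=9; with digits 1,4,5,8,9 already taken and all letters distinct, the only value for E is 0, so E=0.
Step 7. [col 4: B + Q ≡ D (mod 10)] column 4: given B=8, D=1, carry-in 0, and digits 0,1,4,5,8,9 already taken and all letters distinct, B+Q≡D (mod 10) forces Q=3 ⇒ Q=3.
Step 8. [col 5: F + E ≡ U (mod 10)] from column 5 (E=0, carry-in 1, digits 0,1,3,4,5,8,9 already taken and all letters distinct): F must equal 6 ⇒ F=6.
Step 9. [col 5: F + E ≡ U (mod 10)] from column 5 (F=6, E=0, carry-in 1, digits 0,1,3,4,5,6,8,9 already taken and all letters distinct): U must equal 7 ⇒ U=7.

Answer: B=8, D=1, E=0, F=6, K=4, Q=3, S=5, T=9, U=7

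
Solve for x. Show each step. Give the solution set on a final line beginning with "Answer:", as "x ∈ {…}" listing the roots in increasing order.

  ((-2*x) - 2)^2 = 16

Step 1. [((-2*x) - 2)^2 = 16] 16 ≥ 0, LHS is (·)² — take ±√ ⇒ sqrt: (-2*x) - 2 = 4 or -4.
Step 2. [(-2*x) - 2 = 4 or -4] -2 | LHS and -2 | 4 or -4: pull -2 out ⇒ factor: x + 1 = -2 or 2.
Step 3. [x + 1 = -2 or 2] +1 is outermost — subtract 1 both sides ⇒ sub: x = -3 or 1.

Answer: x ∈ {-3, 1}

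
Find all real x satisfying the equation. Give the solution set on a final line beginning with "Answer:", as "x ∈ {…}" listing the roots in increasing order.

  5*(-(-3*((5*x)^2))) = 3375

Step 1. [5*(-(-3*((5*x)^2))) = 3375] 5 out front; divide by 5. So div: -(-3*((5*x)^2)) = 675.
Step 2. [-(-3*((5*x)^2)) = 675] LHS negated; negate both sides. So neg: -3*((5*x)^2) = -675.
Step 3. [-3*((5*x)^2) = -675] divide by the outer -3, so div: (5*x)^2 = 225.
Step 4. [(5*x)^2 = 225] LHS squared, RHS 225 ≥ 0: apply √ (±). So sqrt: 5*x = 15 or -15.
Step 5. [5*x = 15 or -15] divide by the outer 5, so div: x = 3 or -3.

Answer: x ∈ {-3, 3}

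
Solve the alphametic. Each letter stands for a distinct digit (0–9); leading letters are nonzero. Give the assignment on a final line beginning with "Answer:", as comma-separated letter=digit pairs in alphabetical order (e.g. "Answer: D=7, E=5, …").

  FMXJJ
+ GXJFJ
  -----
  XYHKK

Step 1. [col 1: J + J ≡ K (mod 10)] column 1 (J + J ≡ K (mod 10), carry-in 0) doesn't pin J yet; pick J=5 and continue. So J=5.
Step 2. [col 1: J + J ≡ K (mod 10)] in column 1 we have J+J≡K with carry-in 0; given J=5 and digits 5 already taken and all letters distinct, that pins K to 0 ⇒ K=0.
Step 3. [col 2: J + F ≡ K (mod 10)] in column 2 we have J+F≡K with carry-in 1; given J=5, K=0 and digits 0,5 already taken and all letters distinct, that pins F to 4. So F=4.
Step 4. [col 3: X + J ≡ H (mod 10)] column 3 (X + J ≡ H (mod 10), carry-in 1) doesn't pin H yet; pick H=3 and continue. So H=3.
Step 5. [col 3: X + J ≡ H (mod 10)] from column 3 (J=5, H=3, carry-in 1, digits 0,3,4,5 already taken and all letters distinct): X must equal 7 ⇒ X=7.
Step 6. [col 4: M + X ≡ Y (mod 10)] column 4 (M + X ≡ Y (mod 10), carry-in 1) doesn't pin Y yet; pick Y=6 and continue. So Y=6.
Step 7. [col 4: M + X ≡ Y (mod 10)] in column 4 we have M+X≡Y with carry-in 1; given X=7, Y=6 and digits 0,3,4,5,6,7 already taken and all letters distinct, that pins M to 8, so M=8.
Step 8. [col 5: F + G ≡ X (mod 10)] column 5 reads F+G+carry(1)=X with F=4, X=7; with digits 0,3,4,5,6,7,8 already taken and all letters distinct, the only value for G is 2, so G=2.

Answer: F=4, G=2, H=3, J=5, K=0, M=8, X=7, Y=6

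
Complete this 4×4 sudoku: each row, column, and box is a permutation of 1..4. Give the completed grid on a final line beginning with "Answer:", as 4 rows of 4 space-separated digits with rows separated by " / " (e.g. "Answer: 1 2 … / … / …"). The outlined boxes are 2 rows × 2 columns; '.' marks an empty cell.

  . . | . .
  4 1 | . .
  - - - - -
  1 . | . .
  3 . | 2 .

Step 1. [r2c3∈{3}] nothing but 3 survives at r2c3, so r2c3=3.
Step 2. [r3c3∈{4}] r3c3 is down to just 4. So r3c3=4.
Step 3. [r1c4∈{1,2,4}] across row 1, 4 lands solely at r1c4. So r1c4=4.
Step 4. [r1c2∈{2,3}] across row 1, 3 lands solely at r1c2. So r1c2=3.
Step 5. [r4c4∈{1}] only 1 remains possible at r4c4 ⇒ r4c4=1.
Step 6. [r1c3∈{1}] r1c3's peers cover all but 1. So r1c3=1.
Step 7. [r4c2∈{4}] r4c2 has the single candidate 4, so r4c2=4.
Step 8. [r1c1∈{2}] r1c1's peers cover all but 2. So r1c1=2.
Step 9. [r2c4∈{2}] only 2 remains possible at r2c4. So r2c4=2.
Step 10. [r3c4∈{3}] nothing but 3 survives at r3c4 ⇒ r3c4=3.
Step 11. [r3c2∈{2}] only 2 remains possible at r3c2, so r3c2=2.

Answer: 2 3 1 4 / 4 1 3 2 / 1 2 4 3 / 3 4 2 1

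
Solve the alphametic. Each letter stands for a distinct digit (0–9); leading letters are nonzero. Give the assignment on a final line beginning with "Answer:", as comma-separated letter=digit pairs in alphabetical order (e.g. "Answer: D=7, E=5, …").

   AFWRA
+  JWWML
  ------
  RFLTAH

Step 1. [col 1: A + L ≡ H (mod 10)] several values work for A in column 1 (A + L ≡ H (mod 10), carry-in 0); try A=9, so A=9.
Step 2. [col 1: A + L ≡ H (mod 10)] no forcing yet in column 1 (carry-in 0); H=5 is free and consistent — try it, so H=5.
Step 3. [R] the sum has 6 digits but both addends have 5; that extra leading digit R is the final carry, namely 1 ⇒ R=1.
Step 4. [col 1: A + L ≡ H (mod 10)] column 1 reads A+L+carry(0)=H with A=9, H=5; with digits 1,5,9 already taken and all letters distinct, the only value for L is 6 ⇒ L=6.
Step 5. [col 2: R + M ≡ A (mod 10)] column 2 reads R+M+carry(1)=A with R=1, A=9; with digits 1,5,6,9 already taken and all letters distinct, the only value for M is 7. So M=7.
Step 6. [col 3: W + W ≡ T (mod 10)] no forcing yet in column 3 (carry-in 0); W=4 is free and consistent — try it. So W=4.
Step 7. [col 3: W + W ≡ T (mod 10)] from column 3 (W=4, carry-in 0, digits 1,4,5,6,7,9 already taken and all letters distinct): T must equal 8 ⇒ T=8.
Step 8. [col 4: F + W ≡ L (mod 10)] from column 4 (W=4, L=6, carry-in 0, digits 1,4,5,6,7,8,9 already taken and all letters distinct): F must equal 2 ⇒ F=2.
Step 9. [col 5: A + J ≡ F (mod 10)] column 5 reads A+J+carry(0)=F with A=9, F=2; with digits 1,2,4,5,6,7,8,9 already taken and all letters distinct, the only value for J is 3, so J=3.

Answer: A=9, F=2, H=5, J=3, L=6, M=7, R=1, T=8, W=4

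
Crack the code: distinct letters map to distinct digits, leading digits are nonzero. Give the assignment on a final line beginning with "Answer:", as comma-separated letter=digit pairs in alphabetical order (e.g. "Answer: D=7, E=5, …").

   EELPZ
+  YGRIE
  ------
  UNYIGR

Step 1. [U] the sum has 6 digits but both addends have 5; that extra leading digit U is the final carry, namely 1 ⇒ U=1.
Step 2. [col 1: Z + E ≡ R (mod 10)] no forcing yet in column 1 (carry-in 0); E=4 is free and consistent — try it ⇒ E=4.
Step 3. [col 1: Z + E ≡ R (mod 10)] column 1 (Z + E ≡ R (mod 10), carry-in 0) doesn't pin Z yet; pick Z=2 and continue, so Z=2.
Step 4. [col 1: Z + E ≡ R (mod 10)] column 1: given Z=2, E=4, carry-in 0, and digits 1,2,4 already taken and all letters distinct, Z+E≡R (mod 10) forces R=6, so R=6.
Step 5. [col 2: P + I ≡ G (mod 10)] column 2 (P + I ≡ G (mod 10), carry-in 0) doesn't pin G yet; pick G=5 and continue ⇒ G=5.
Step 6. [col 2: P + I ≡ G (mod 10)] I=7 is one option consistent with column 2 (P + I ≡ G (mod 10), carry-in 0) — take it. So I=7.
Step 7. [col 2: P + I ≡ G (mod 10)] from column 2 (I=7, G=5, carry-in 0, digits 1,2,4,5,6,7 already taken and all letters distinct): P must equal 8 ⇒ P=8.
Step 8. [col 3: L + R ≡ I (mod 10)] column 3: given R=6, I=7, carry-in 1, and digits 1,2,4,5,6,7,8 already taken and all letters distinct, L+R≡I (mod 10) forces L=0 ⇒ L=0.
Step 9. [col 4: E + G ≡ Y (mod 10)] column 4 reads E+G+carry(0)=Y with E=4, G=5; with digits 0,1,2,4,5,6,7,8 already taken and all letters distinct, the only value for Y is 9 ⇒ Y=9.
Step 10. [col 5: E + Y ≡ N (mod 10)] column 5 reads E+Y+carry(0)=N with E=4, Y=9; with digits 0,1,2,4,5,6,7,8,9 already taken and all letters distinct, the only value for N is 3, so N=3.

Answer: E=4, G=5, I=7, L=0, N=3, P=8, R=6, U=1, Y=9, Z=2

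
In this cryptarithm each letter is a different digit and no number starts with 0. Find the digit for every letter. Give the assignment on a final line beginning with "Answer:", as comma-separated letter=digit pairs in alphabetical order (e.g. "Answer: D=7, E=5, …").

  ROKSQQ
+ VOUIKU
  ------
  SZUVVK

Step 1. [col 1: Q + U ≡ K (mod 10)] several values work for Q in column 1 (Q + U ≡ K (mod 10), carry-in 0); try Q=3, so Q=3.
Step 2. [col 1: Q + U ≡ K (mod 10)] several values work for U in column 1 (Q + U ≡ K (mod 10), carry-in 0); try U=6. So U=6.
Step 3. [col 1: Q + U ≡ K (mod 10)] column 1: given Q=3, U=6, carry-in 0, and digits 3,6 already taken and all letters distinct, Q+U≡K (mod 10) forces K=9, so K=9.
Step 4. [col 2: Q + K ≡ V (mod 10)] column 2: given Q=3, K=9, carry-in 0, and digits 3,6,9 already taken and all letters distinct, Q+K≡V (mod 10) forces V=2 ⇒ V=2.
Step 5. [col 3: S + I ≡ V (mod 10)] no forcing yet in column 3 (carry-in 1); S=7 is free and consistent — try it, so S=7.
Step 6. [col 3: S + I ≡ V (mod 10)] in column 3 we have S+I≡V with carry-in 1; given S=7, V=2 and digits 2,3,6,7,9 already taken and all letters distinct, that pins I to 4, so I=4.
Step 7. [col 5: O + O ≡ Z (mod 10)] in column 5 we have O+O≡Z with carry-in 1; given nothing yet and digits 2,3,4,6,7,9 already taken and all letters distinct, that pins Z to 1, so Z=1.
Step 8. [col 5: O + O ≡ Z (mod 10)] O=0 is one option consistent with column 5 (O + O ≡ Z (mod 10), carry-in 1) — take it. So O=0.
Step 9. [col 6: R + V ≡ S (mod 10)] column 6: given V=2, S=7, carry-in 0, and digits 0,1,2,3,4,6,7,9 already taken and all letters distinct, R+V≡S (mod 10) forces R=5. So R=5.

Answer: I=4, K=9, O=0, Q=3, R=5, S=7, U=6, V=2, Z=1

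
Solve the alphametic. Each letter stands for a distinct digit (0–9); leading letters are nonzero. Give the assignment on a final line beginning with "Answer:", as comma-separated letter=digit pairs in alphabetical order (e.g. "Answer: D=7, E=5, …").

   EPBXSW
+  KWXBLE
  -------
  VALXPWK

Step 1. [col 1: W + E ≡ K (mod 10)] column 1 (W + E ≡ K (mod 10), carry-in 0) doesn't pin K yet; pick K=5 and continue, so K=5.
Step 2. [col 1: W + E ≡ K (mod 10)] column 1 (W + E ≡ K (mod 10), carry-in 0) doesn't pin W yet; pick W=7 and continue. So W=7.
Step 3. [col 1: W + E ≡ K (mod 10)] from column 1 (W=7, K=5, carry-in 0, digits 5,7 already taken and all letters distinct): E must equal 8 ⇒ E=8.
Step 4. [col 2: S + L ≡ W (mod 10)] L=0 is one option consistent with column 2 (S + L ≡ W (mod 10), carry-in 1) — take it, so L=0.
Step 5. [col 2: S + L ≡ W (mod 10)] column 2 reads S+L+carry(1)=W with L=0, W=7; with digits 0,5,7,8 already taken and all letters distinct, the only value for S is 6 ⇒ S=6.
Step 6. [col 3: X + B ≡ P (mod 10)] several values work for X in column 3 (X + B ≡ P (mod 10), carry-in 0); try X=3. So X=3.
Step 7. [col 3: X + B ≡ P (mod 10)] no forcing yet in column 3 (carry-in 0); B=9 is free and consistent — try it. So B=9.
Step 8. [col 3: X + B ≡ P (mod 10)] column 3: given X=3, B=9, carry-in 0, and digits 0,3,5,6,7,8,9 already taken and all letters distinct, X+B≡P (mod 10) forces P=2 ⇒ P=2.
Step 9. [col 6: E + K ≡ A (mod 10)] column 6 reads E+K+carry(1)=A with E=8, K=5; with digits 0,2,3,5,6,7,8,9 already taken and all letters distinct, the only value for A is 4. So A=4.
Step 10. [col 7: carry → V] column 7 reads ·+·+carry(1)=V with nothing yet; with digits 0,2,3,4,5,6,7,8,9 already taken and all letters distinct, the only value for V is 1, so V=1.

Answer: A=4, B=9, E=8, K=5, L=0, P=2, S=6, V=1, W=7, X=3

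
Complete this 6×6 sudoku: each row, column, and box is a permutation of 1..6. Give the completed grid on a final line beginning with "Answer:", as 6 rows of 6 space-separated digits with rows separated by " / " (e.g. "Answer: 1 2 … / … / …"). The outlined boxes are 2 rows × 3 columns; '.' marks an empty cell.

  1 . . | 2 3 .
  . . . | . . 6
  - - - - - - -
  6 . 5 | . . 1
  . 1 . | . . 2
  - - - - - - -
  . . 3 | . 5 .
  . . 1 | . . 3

Step 1. [r4c3∈{4}] r4c3's peers cover all but 4, so r4c3=4.
Step 2. [r5c6∈{4}] only 4 remains possible at r5c6 ⇒ r5c6=4.
Step 3. [r1c2∈{4,5,6}] row 1 places 4 nowhere but r1c2, so r1c2=4.
Step 4. [r5c1∈{2}] r5c1's peers cover all but 2 ⇒ r5c1=2.
Step 5. [r6c4∈{6}] r6c4's peers cover all but 6. So r6c4=6.
Step 6. [r4c1∈{3}] nothing but 3 survives at r4c1, so r4c1=3.
Step 7. [r2c1∈{5}] only 5 remains possible at r2c1 ⇒ r2c1=5.
Step 8. [r3c5∈{4}] r3c5's peers cover all but 4. So r3c5=4.
Step 9. [r2c2∈{2,3}] 3 has one home in row 2: r2c2, so r2c2=3.
Step 10. [r5c4∈{1}] only 1 remains possible at r5c4, so r5c4=1.
Step 11. [r2c3∈{2}] r2c3 is down to just 2, so r2c3=2.
Step 12. [r6c5∈{2}] nothing but 2 survives at r6c5, so r6c5=2.
Step 13. [r6c2∈{5}] r6c2 is down to just 5, so r6c2=5.
Step 14. [r3c2∈{2}] r3c2 is down to just 2 ⇒ r3c2=2.
Step 15. [r2c5∈{1}] r2c5 has the single candidate 1 ⇒ r2c5=1.
Step 16. [r6c1∈{4}] r6c1 has the single candidate 4. So r6c1=4.
Step 17. [r3c4∈{3}] only 3 remains possible at r3c4. So r3c4=3.
Step 18. [r5c2∈{6}] r5c2 is down to just 6 ⇒ r5c2=6.
Step 19. [r1c6∈{5}] nothing but 5 survives at r1c6 ⇒ r1c6=5.
Step 20. [r2c4∈{4}] only 4 remains possible at r2c4, so r2c4=4.
Step 21. [r1c3∈{6}] r1c3 is down to just 6, so r1c3=6.
Step 22. [r4c4∈{5}] only 5 remains possible at r4c4 ⇒ r4c4=5.
Step 23. [r4c5∈{6}] r4c5's peers cover all but 6, so r4c5=6.

Answer: 1 4 6 2 3 5 / 5 3 2 4 1 6 / 6 2 5 3 4 1 / 3 1 4 5 6 2 / 2 6 3 1 5 4 / 4 5 1 6 2 3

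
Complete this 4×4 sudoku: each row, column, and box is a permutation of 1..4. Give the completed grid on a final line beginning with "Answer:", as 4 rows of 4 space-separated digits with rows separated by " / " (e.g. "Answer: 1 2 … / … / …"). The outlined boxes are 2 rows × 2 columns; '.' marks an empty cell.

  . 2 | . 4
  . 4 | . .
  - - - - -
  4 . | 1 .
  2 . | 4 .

Step 1. [r2c4∈{1,2,3}] across col 4, 1 lands solely at r2c4, so r2c4=1.
Step 2. [r1c3∈{3}] r1c3 has the single candidate 3 ⇒ r1c3=3.
Step 3. [r4c4∈{3}] r4c4 is down to just 3 ⇒ r4c4=3.
Step 4. [r4c2∈{1}] only 1 remains possible at r4c2 ⇒ r4c2=1.
Step 5. [r1c1∈{1}] nothing but 1 survives at r1c1 ⇒ r1c1=1.
Step 6. [r2c1∈{3}] r2c1 is down to just 3. So r2c1=3.
Step 7. [r2c3∈{2}] nothing but 2 survives at r2c3, so r2c3=2.
Step 8. [r3c4∈{2}] nothing but 2 survives at r3c4, so r3c4=2.
Step 9. [r3c2∈{3}] r3c2's peers cover all but 3. So r3c2=3.

Answer: 1 2 3 4 / 3 4 2 1 / 4 3 1 2 / 2 1 4 3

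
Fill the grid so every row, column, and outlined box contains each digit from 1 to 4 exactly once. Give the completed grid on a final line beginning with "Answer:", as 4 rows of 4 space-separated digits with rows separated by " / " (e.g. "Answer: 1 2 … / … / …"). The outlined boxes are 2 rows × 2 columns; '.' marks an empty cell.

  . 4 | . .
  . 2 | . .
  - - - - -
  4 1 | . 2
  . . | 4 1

Step 1. [r1c4∈{3}] nothing but 3 survives at r1c4. So r1c4=3.
Step 2. [r2c1∈{1,3}] across row 2, 3 lands solely at r2c1, so r2c1=3.
Step 3. [r1c3∈{1,2}] in row 1, 2 fits only at r1c3. So r1c3=2.
Step 4. [r3c3∈{3}] r3c3 is down to just 3 ⇒ r3c3=3.
Step 5. [r2c3∈{1}] r2c3's peers cover all but 1 ⇒ r2c3=1.
Step 6. [r2c4∈{4}] r2c4 has the single candidate 4, so r2c4=4.
Step 7. [r1c1∈{1}] r1c1's peers cover all but 1 ⇒ r1c1=1.
Step 8. [r4c1∈{2}] r4c1 has the single candidate 2, so r4c1=2.
Step 9. [r4c2∈{3}] only 3 remains possible at r4c2, so r4c2=3.

Answer: 1 4 2 3 / 3 2 1 4 / 4 1 3 2 / 2 3 4 1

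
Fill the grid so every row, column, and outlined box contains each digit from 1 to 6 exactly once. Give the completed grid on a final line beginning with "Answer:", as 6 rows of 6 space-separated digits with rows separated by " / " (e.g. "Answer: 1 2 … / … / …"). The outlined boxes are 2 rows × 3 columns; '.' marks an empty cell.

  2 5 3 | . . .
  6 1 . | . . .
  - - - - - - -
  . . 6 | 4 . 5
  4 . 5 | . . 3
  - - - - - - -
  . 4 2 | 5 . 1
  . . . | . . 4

Step 1. [r5c5∈{3,6}] in row 5, 6 fits only at r5c5, so r5c5=6.
Step 2. [r4c2∈{2}] r4c2 is down to just 2 ⇒ r4c2=2.
Step 3. [r3c5∈{1,2}] r3c5 is the only open cell in row 3 admitting 2, so r3c5=2.
Step 4. [r6c5∈{3}] only 3 remains possible at r6c5, so r6c5=3.
Step 5. [r1c5∈{1,4}] r1c5 is the only open cell in row 1 admitting 4, so r1c5=4.
Step 6. [r4c4∈{1,6}] 6 has one home in row 4: r4c4 ⇒ r4c4=6.
Step 7. [r3c1∈{1,3}] row 3 places 1 nowhere but r3c1 ⇒ r3c1=1.
Step 8. [r6c4∈{2}] r6c4 has the single candidate 2, so r6c4=2.
Step 9. [r6c2∈{6}] r6c2 is down to just 6, so r6c2=6.
Step 10. [r6c3∈{1}] r6c3 is down to just 1. So r6c3=1.
Step 11. [r1c6∈{6}] r1c6's peers cover all but 6 ⇒ r1c6=6.
Step 12. [r6c1∈{5}] r6c1's peers cover all but 5, so r6c1=5.
Step 13. [r2c4∈{3}] r2c4 has the single candidate 3. So r2c4=3.
Step 14. [r2c5∈{5}] r2c5's peers cover all but 5 ⇒ r2c5=5.
Step 15. [r1c4∈{1}] r1c4 is down to just 1, so r1c4=1.
Step 16. [r4c5∈{1}] only 1 remains possible at r4c5, so r4c5=1.
Step 17. [r2c3∈{4}] r2c3 is down to just 4, so r2c3=4.
Step 18. [r2c6∈{2}] r2c6 has the single candidate 2. So r2c6=2.
Step 19. [r5c1∈{3}] r5c1 is down to just 3 ⇒ r5c1=3.
Step 20. [r3c2∈{3}] r3c2 has the single candidate 3 ⇒ r3c2=3.

Answer: 2 5 3 1 4 6 / 6 1 4 3 5 2 / 1 3 6 4 2 5 / 4 2 5 6 1 3 / 3 4 2 5 6 1 / 5 6 1 2 3 4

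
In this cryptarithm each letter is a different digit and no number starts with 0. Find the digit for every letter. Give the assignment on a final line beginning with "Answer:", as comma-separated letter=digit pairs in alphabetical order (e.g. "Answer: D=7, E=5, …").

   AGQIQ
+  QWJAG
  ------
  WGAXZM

Step 1. [col 1: Q + G ≡ M (mod 10)] G=4 is one option consistent with column 1 (Q + G ≡ M (mod 10), carry-in 0) — take it ⇒ G=4.
Step 2. [W] adding two 5-digit numbers gives at most 5+1 digits, and here it does — W is that final carry and must be 1. So W=1.
Step 3. [col 1: Q + G ≡ M (mod 10)] no forcing yet in column 1 (carry-in 0); M=2 is free and consistent — try it. So M=2.
Step 4. [col 1: Q + G ≡ M (mod 10)] column 1 reads Q+G+carry(0)=M with G=4, M=2; with digits 1,2,4 already taken and all letters distinct, the only value for Q is 8. So Q=8.
Step 5. [col 2: I + A ≡ Z (mod 10)] column 2 (I + A ≡ Z (mod 10), carry-in 1) doesn't pin I yet; pick I=0 and continue ⇒ I=0.
Step 6. [col 2: I + A ≡ Z (mod 10)] Z=7 is one option consistent with column 2 (I + A ≡ Z (mod 10), carry-in 1) — take it, so Z=7.
Step 7. [col 2: I + A ≡ Z (mod 10)] column 2: given I=0, Z=7, carry-in 1, and digits 0,1,2,4,7,8 already taken and all letters distinct, I+A≡Z (mod 10) forces A=6, so A=6.
Step 8. [col 3: Q + J ≡ X (mod 10)] column 3: given Q=8, carry-in 0, and digits 0,1,2,4,6,7,8 already taken and all letters distinct, Q+J≡X (mod 10) forces J=5, so J=5.
Step 9. [col 3: Q + J ≡ X (mod 10)] in column 3 we have Q+J≡X with carry-in 0; given Q=8, J=5 and digits 0,1,2,4,5,6,7,8 already taken and all letters distinct, that pins X to 3 ⇒ X=3.

Answer: A=6, G=4, I=0, J=5, M=2, Q=8, W=1, X=3, Z=7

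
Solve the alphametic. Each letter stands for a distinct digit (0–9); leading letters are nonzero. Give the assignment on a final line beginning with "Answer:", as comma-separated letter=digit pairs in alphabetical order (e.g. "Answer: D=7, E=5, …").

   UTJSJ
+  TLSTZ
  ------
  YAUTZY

Step 1. [col 1: J + Z ≡ Y (mod 10)] several values work for J in column 1 (J + Z ≡ Y (mod 10), carry-in 0); try J=3. So J=3.
Step 2. [col 1: J + Z ≡ Y (mod 10)] no forcing yet in column 1 (carry-in 0); Y=1 is free and consistent — try it ⇒ Y=1.
Step 3. [col 1: J + Z ≡ Y (mod 10)] column 1: given J=3, Y=1, carry-in 0, and digits 1,3 already taken and all letters distinct, J+Z≡Y (mod 10) forces Z=8 ⇒ Z=8.
Step 4. [col 2: S + T ≡ Z (mod 10)] column 2 (S + T ≡ Z (mod 10), carry-in 1) doesn't pin T yet; pick T=5 and continue, so T=5.
Step 5. [col 2: S + T ≡ Z (mod 10)] column 2: given T=5, Z=8, carry-in 1, and digits 1,3,5,8 already taken and all letters distinct, S+T≡Z (mod 10) forces S=2 ⇒ S=2.
Step 6. [col 4: T + L ≡ U (mod 10)] column 4 (T + L ≡ U (mod 10), carry-in 0) doesn't pin L yet; pick L=9 and continue, so L=9.
Step 7. [col 4: T + L ≡ U (mod 10)] column 4 reads T+L+carry(0)=U with T=5, L=9; with digits 1,2,3,5,8,9 already taken and all letters distinct, the only value for U is 4 ⇒ U=4.
Step 8. [col 5: U + T ≡ A (mod 10)] column 5 reads U+T+carry(1)=A with U=4, T=5; with digits 1,2,3,4,5,8,9 already taken and all letters distinct, the only value for A is 0 ⇒ A=0.

Answer: A=0, J=3, L=9, S=2, T=5, U=4, Y=1, Z=8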